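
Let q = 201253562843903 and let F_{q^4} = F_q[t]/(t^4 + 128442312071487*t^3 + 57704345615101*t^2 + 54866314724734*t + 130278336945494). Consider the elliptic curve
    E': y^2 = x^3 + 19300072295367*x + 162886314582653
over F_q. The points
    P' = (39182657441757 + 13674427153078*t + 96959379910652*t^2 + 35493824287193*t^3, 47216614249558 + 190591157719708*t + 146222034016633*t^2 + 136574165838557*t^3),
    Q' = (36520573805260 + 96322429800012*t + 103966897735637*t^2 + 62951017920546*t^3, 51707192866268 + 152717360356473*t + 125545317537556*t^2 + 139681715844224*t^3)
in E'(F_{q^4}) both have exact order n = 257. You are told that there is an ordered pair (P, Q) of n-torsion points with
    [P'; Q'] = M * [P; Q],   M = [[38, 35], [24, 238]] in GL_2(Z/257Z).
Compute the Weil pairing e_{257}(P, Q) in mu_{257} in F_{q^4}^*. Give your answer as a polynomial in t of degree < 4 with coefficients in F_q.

Under M = [[38,35],[24,238]] in GL_2(Z/257), e_{257}(P',Q') = e_{257}(P,Q)^(38*238-35*24 mod 257).
So e_{257}(P,Q) = e_{257}(P',Q')^{167}, since 237*167 = 1 mod 257.
Build f_{257,P'} and f_{257,Q'} via the 9-bit ladder of 257=100000001_2; evaluate at shifted divisors; quotient in F_{201253562843903^4}.
f_P(D_Q)/f_Q(D_P) = 13074579961386 + 156125133699700*t + 21534223590323*t^2 + 159590562393385*t^3.
Raise to 167: e(P,Q) = 83179590303444 + 100414180763160*t + 149852370898659*t^2 + 59425413550571*t^3 in mu_{257}.

83179590303444 + 100414180763160*t + 149852370898659*t^2 + 59425413550571*t^3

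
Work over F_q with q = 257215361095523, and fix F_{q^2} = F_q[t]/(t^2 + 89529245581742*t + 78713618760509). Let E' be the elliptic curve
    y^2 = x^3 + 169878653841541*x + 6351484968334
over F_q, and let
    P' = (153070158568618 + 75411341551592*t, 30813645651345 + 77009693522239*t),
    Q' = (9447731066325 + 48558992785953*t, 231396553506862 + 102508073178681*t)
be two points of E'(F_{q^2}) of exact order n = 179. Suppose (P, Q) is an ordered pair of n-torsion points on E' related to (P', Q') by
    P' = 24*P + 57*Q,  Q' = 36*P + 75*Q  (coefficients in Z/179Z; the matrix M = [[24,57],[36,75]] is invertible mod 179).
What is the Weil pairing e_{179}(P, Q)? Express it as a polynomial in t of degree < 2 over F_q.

192328685702167 + 112712371097606*t

The 179-Weil pairing on E[179] over F_{257215361095523} is alternating-bilinear: e_{179}(P',Q') = e_{179}(P,Q)^det(M).
Hence e(P,Q) = e(P',Q')^{76} where 76 = 106^{-1} mod 179.
n = 179 = (10110011)_2 (8 bits, wt 5); accumulate f_{179,P'}(Q'+S)/f_{179,P'}(S) along the 7-step ladder.
Miller gives e_{179}(P',Q') = 131462315778617 + 166724939453290*t in F_{257215361095523^2}.
Raise to 76: e(P,Q) = 192328685702167 + 112712371097606*t in mu_{179}.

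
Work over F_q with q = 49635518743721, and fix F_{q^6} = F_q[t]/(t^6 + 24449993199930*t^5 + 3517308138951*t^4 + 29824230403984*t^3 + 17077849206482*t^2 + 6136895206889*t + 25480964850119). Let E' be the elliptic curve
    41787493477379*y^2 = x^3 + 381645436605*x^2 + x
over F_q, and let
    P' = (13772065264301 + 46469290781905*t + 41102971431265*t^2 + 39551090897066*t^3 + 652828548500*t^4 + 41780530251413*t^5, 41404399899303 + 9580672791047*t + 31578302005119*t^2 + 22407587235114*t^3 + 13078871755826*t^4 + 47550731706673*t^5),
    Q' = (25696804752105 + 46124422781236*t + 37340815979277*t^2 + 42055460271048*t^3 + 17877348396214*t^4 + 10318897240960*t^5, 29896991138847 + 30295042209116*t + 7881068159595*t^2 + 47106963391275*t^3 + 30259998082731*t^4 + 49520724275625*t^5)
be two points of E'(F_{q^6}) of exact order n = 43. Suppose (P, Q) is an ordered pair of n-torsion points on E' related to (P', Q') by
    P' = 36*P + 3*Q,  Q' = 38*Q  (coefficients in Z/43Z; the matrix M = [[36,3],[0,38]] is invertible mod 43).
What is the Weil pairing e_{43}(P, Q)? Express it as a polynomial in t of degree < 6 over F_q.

20191972701986 + 30018618758891*t + 20418385414816*t^2 + 28389330357461*t^3 + 8255447488181*t^4 + 39352824252247*t^5

The 43-Weil pairing on E[43] over F_{49635518743721} is alternating-bilinear: e_{43}(P',Q') = e_{43}(P,Q)^det(M).
det M = 36*38 - 3*0 = 1368 = 35 (mod 43); 35^{-1} = 16 (mod 43).
Montgomery->Weierstrass: x_W = 14962214556028*x+11029223358128, y_W=14962214556028*y on F_{49635518743721}; lands on y^2=x^3+8463415450771*x+2073344486676.
Double-and-add over 101011: 6-1 doublings, 4-1 additions; each step l_{T,T}/v_{2T} or l_{T,P'}/v at Q'+S for random S.
e_{43}(P',Q') = 20629037057684 + 49323388780213*t + 24520609382885*t^2 + 37951155022364*t^3 + 22577327543229*t^4 + 42524167155918*t^5.
Raise to 16: e(P,Q) = 20191972701986 + 30018618758891*t + 20418385414816*t^2 + 28389330357461*t^3 + 8255447488181*t^4 + 39352824252247*t^5 in mu_{43}.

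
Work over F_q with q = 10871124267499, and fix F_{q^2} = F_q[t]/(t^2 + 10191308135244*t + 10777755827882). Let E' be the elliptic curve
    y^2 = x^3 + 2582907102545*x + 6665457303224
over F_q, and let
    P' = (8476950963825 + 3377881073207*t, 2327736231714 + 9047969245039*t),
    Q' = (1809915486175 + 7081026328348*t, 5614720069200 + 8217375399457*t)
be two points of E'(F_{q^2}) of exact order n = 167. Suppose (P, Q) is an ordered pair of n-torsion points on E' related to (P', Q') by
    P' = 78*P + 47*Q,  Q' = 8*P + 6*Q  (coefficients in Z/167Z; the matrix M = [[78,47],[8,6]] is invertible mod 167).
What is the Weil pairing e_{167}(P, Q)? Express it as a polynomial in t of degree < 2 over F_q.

3996987478899 + 1257999229946*t

Since e_{167}(P,P)=e_{167}(Q,Q)=1 and e_{167}(Q,P)=e_{167}(P,Q)^{-1}, expanding e_{167}(78*P + 47*Q,8*P + 6*Q) leaves e(P,Q)^det(M).
det(M) mod 167 = 92; its inverse in (Z/167)^* is 118 (check: 92*118 mod 167 = 1).
Double-and-add over 10100111: 8-1 doublings, 5-1 additions; each step l_{T,T}/v_{2T} or l_{T,P'}/v at Q'+S for random S.
e_{167}(P',Q') = 4557480024287 + 8857687454172*t.
(4557480024287 + 8857687454172*t)^{118} mod (10871124267499,f) = 3996987478899 + 1257999229946*t.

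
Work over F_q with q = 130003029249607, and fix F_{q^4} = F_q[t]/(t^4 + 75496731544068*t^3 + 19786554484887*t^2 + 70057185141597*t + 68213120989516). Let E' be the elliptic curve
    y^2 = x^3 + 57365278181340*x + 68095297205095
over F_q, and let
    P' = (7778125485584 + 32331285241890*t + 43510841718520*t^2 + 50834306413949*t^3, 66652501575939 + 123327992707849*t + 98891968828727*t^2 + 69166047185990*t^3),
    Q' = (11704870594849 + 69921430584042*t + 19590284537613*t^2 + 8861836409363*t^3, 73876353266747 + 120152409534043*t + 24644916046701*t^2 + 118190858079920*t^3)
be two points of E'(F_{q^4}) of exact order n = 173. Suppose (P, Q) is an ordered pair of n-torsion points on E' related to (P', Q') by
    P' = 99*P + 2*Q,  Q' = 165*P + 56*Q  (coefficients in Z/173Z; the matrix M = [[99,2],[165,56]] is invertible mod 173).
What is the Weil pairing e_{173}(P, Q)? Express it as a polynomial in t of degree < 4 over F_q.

e_{173}(aP+bQ,cP+dQ) = e_{173}(P,Q)^(ad-bc); with (a,b,c,d)=(99,2,165,56) this gives the det-173 law.
So e_{173}(P,Q) = e_{173}(P',Q')^{137}, since 24*137 = 1 mod 173.
Miller loop for e_{173} over F_{130003029249607^4}: bits of 173 = 10101101; 7 double steps + 4 add steps, l/v at each.
e_{173}(P',Q') = 119259070529273 + 118643927319847*t + 94581603397310*t^2 + 88789815596293*t^3.
e_{173}(P,Q) = (119259070529273 + 118643927319847*t + 94581603397310*t^2 + 88789815596293*t^3)^{137} = 14458017789215 + 64601742382913*t + 102161987839739*t^2 + 118912756686035*t^3.

14458017789215 + 64601742382913*t + 102161987839739*t^2 + 118912756686035*t^3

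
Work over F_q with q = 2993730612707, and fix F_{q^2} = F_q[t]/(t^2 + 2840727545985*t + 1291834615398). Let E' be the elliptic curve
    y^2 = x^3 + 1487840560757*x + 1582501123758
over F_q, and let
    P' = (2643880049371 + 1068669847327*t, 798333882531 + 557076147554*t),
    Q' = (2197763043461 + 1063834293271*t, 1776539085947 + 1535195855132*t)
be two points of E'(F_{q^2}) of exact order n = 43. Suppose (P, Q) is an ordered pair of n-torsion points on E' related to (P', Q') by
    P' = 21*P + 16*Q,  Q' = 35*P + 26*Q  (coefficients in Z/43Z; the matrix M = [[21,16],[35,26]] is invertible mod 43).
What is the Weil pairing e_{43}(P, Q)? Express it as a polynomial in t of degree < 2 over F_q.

1414034868938 + 1033835969860*t

Since e_{43}(P,P)=e_{43}(Q,Q)=1 and e_{43}(Q,P)=e_{43}(P,Q)^{-1}, expanding e_{43}(21*P + 16*Q,35*P + 26*Q) leaves e(P,Q)^det(M).
det(M) mod 43 = 29; its inverse in (Z/43)^* is 3 (check: 29*3 mod 43 = 1).
6-bit Miller (101011) on E'/F_{2993730612707} with a'=1487840560757, b'=1582501123758: accumulate tangent/chord ratios at Q'+S and P'+S'.
Miller gives e_{43}(P',Q') = 1662370201975 + 2210427908537*t in F_{2993730612707^2}.
(1662370201975 + 2210427908537*t)^{3} mod (2993730612707,f) = 1414034868938 + 1033835969860*t.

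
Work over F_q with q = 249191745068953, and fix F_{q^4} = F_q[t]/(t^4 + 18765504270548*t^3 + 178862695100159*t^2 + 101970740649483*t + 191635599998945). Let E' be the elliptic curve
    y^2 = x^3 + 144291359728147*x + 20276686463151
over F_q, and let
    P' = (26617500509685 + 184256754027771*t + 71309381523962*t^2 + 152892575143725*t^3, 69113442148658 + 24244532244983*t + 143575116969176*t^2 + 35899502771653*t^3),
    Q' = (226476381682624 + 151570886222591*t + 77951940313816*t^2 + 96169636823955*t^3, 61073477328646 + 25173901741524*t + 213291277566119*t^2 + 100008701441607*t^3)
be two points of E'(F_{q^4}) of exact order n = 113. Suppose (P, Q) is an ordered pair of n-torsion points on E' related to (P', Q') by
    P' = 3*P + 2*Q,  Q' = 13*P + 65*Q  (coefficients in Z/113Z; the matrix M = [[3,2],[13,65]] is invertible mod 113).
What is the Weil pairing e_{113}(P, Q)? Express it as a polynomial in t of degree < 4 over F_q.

102075471880190 + 30248336500826*t + 149573877185723*t^2 + 224287057578113*t^3

Alternating bilinearity on E[113] (values in mu_{113} in F_{249191745068953^4}) gives e(P',Q') = e(P,Q)^det(M).
Inverting 56 mod 113: 111. Thus e_{113}(P,Q) = e(P',Q')^{111}.
Run Miller on y^2=x^3+144291359728147*x+20276686463151 over F_{249191745068953}: ladder 1110001 (7 bits); e = f_P(D_Q)/f_Q(D_P).
Miller gives e_{113}(P',Q') = 102197436667541 + 222343541887629*t + 55759728163879*t^2 + 67214336871526*t^3 in F_{249191745068953^4}.
Finally e_{113}(P,Q) = 102075471880190 + 30248336500826*t + 149573877185723*t^2 + 224287057578113*t^3.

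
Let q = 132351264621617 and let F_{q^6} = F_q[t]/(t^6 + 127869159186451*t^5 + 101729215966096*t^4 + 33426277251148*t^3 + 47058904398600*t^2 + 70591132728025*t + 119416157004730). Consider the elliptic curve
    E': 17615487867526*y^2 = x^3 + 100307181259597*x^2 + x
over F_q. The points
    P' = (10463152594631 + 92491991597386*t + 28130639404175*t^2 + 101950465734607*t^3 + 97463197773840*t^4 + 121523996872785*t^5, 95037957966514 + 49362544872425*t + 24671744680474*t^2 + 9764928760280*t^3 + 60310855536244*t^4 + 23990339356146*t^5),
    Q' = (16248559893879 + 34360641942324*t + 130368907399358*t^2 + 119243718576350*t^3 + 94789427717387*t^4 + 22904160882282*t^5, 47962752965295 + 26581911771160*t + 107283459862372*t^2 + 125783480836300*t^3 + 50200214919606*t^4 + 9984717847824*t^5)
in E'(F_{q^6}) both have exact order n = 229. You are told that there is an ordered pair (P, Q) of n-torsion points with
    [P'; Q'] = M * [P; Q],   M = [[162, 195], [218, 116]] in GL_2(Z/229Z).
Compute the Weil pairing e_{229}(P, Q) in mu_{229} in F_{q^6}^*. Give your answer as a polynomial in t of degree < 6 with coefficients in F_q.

16170867883771 + 98016886615014*t + 96396054969441*t^2 + 67789176252893*t^3 + 56846526271139*t^4 + 80136852521217*t^5

e_{229} is bilinear + alternating on E[229], so e_{229}(162*P + 195*Q, 218*P + 116*Q) = e_{229}(P,Q)^(162*116-195*218).
det(M) mod 229 = 98; its inverse in (Z/229)^* is 222 (check: 98*222 mod 229 = 1).
Set x_W=5880070048037*u+80742940878439, y_W=5880070048037*v; then E': y_W^2=x_W^3+96590360449836*x_W+9799212968502.
n = 229 = (11100101)_2 (8 bits, wt 5); accumulate f_{229,P'}(Q'+S)/f_{229,P'}(S) along the 7-step ladder.
f_P(D_Q)/f_Q(D_P) = 40911881465401 + 13432236844317*t + 110721730330428*t^2 + 46106751490226*t^3 + 84027497640651*t^4 + 106897129170298*t^5.
Hence e(P,Q) = 16170867883771 + 98016886615014*t + 96396054969441*t^2 + 67789176252893*t^3 + 56846526271139*t^4 + 80136852521217*t^5 in F_{132351264621617^6}^*.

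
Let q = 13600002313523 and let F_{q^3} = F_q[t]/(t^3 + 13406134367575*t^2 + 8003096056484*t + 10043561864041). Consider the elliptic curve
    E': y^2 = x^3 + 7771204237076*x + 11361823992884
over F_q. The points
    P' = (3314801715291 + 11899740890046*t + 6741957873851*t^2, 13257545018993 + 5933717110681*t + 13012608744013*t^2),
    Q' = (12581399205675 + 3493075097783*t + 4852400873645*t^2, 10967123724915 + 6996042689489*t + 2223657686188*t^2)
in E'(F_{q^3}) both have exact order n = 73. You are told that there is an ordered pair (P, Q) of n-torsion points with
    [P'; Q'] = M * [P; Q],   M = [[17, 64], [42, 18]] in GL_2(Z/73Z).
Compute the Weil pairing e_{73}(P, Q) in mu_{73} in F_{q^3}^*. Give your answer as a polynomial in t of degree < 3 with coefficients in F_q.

13400555259715 + 5058176124664*t + 2253986640438*t^2

Alternating bilinearity on E[73] (values in mu_{73} in F_{13600002313523^3}) gives e(P',Q') = e(P,Q)^det(M).
17*18 - 64*42 = -2382; reduced mod 73: det = 27, inverse 46.
Run Miller on y^2=x^3+7771204237076*x+11361823992884 over F_{13600002313523}: ladder 1001001 (7 bits); e = f_P(D_Q)/f_Q(D_P).
So e_{73}(P',Q') = 2659453233244 + 3166646765367*t + 8824758538914*t^2.
Thus e_{73}(P,Q) = 13400555259715 + 5058176124664*t + 2253986640438*t^2.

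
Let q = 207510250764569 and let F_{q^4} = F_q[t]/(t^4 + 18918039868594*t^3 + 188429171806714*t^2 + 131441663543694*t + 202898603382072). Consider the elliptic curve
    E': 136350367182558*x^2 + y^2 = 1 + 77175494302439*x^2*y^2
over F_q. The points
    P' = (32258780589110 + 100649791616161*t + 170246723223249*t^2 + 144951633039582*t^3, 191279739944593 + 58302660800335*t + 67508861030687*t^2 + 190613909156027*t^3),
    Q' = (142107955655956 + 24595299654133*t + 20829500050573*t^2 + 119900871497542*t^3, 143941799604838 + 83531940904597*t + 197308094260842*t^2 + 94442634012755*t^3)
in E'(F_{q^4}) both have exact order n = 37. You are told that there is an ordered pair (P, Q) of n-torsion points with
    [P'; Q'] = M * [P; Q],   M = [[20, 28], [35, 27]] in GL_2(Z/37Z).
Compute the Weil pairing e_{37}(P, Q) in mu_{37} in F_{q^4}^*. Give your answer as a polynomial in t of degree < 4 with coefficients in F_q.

e_{37} is bilinear + alternating on E[37], so e_{37}(20*P + 28*Q, 35*P + 27*Q) = e_{37}(P,Q)^(20*27-28*35).
det M = 20*27 - 28*35 = -440 = 4 (mod 37); 4^{-1} = 28 (mod 37).
Map (x,y)_Ed via u=(1+y)/(1-y), v=(1+y)/((1-y)x) to Montgomery A=36130228653364,B=182795102159955; then to (a',b')=(202601400785770,11201235011296).
Miller loop for e_{37} over F_{207510250764569^4}: bits of 37 = 100101; 5 double steps + 2 add steps, l/v at each.
f_P(D_Q)/f_Q(D_P) = 70682532580529 + 192018207853825*t + 149994119626671*t^2 + 109031931632627*t^3.
e_{37}(P,Q) = (70682532580529 + 192018207853825*t + 149994119626671*t^2 + 109031931632627*t^3)^{28} = 102864235212474 + 131591549128396*t + 149670951777854*t^2 + 159350604793994*t^3.

102864235212474 + 131591549128396*t + 149670951777854*t^2 + 159350604793994*t^3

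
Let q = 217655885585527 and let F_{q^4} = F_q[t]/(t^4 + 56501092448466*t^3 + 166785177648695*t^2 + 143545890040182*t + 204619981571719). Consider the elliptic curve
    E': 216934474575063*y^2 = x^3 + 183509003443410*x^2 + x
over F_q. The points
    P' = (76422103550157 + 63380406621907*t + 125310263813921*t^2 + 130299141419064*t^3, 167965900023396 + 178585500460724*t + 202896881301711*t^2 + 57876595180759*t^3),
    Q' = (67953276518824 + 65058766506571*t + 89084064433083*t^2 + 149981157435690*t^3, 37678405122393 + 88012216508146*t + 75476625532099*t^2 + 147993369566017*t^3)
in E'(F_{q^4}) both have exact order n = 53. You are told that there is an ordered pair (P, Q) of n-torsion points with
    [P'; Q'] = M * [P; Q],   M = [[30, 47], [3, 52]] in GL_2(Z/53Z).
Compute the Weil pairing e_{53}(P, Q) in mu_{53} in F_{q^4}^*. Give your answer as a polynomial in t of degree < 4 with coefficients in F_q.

Alternating bilinearity on E[53] (values in mu_{53} in F_{217655885585527^4}) gives e(P',Q') = e(P,Q)^det(M).
So e_{53}(P,Q) = e_{53}(P',Q')^{22}, since 41*22 = 1 mod 53.
Undo Montgomery via alpha=196925775462308, beta=94435278484268: (a',b')=(4738883045180,97875081180838) over F_{217655885585527}.
6-bit Miller (110101) on E'/F_{217655885585527} with a'=4738883045180, b'=97875081180838: accumulate tangent/chord ratios at Q'+S and P'+S'.
Miller gives e_{53}(P',Q') = 52047722261775 + 206975037109729*t + 115250979922397*t^2 + 62844120039119*t^3 in F_{217655885585527^4}.
(52047722261775 + 206975037109729*t + 115250979922397*t^2 + 62844120039119*t^3)^{22} mod (217655885585527,f) = 178712157649043 + 167212183081138*t + 169311734911166*t^2 + 66988584288207*t^3.

178712157649043 + 167212183081138*t + 169311734911166*t^2 + 66988584288207*t^3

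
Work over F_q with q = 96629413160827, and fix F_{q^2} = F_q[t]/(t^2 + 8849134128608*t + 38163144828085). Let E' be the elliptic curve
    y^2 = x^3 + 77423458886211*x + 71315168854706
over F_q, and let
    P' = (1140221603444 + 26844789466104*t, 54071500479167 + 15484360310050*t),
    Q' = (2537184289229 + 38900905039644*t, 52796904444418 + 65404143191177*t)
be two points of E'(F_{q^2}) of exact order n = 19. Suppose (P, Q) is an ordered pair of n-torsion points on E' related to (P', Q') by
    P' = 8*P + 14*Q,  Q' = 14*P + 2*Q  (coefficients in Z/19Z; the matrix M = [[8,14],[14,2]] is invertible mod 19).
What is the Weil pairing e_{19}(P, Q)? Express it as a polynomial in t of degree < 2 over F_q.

57167213724074 + 70309200459761*t

e_{19}(aP+bQ,cP+dQ) = e_{19}(P,Q)^(ad-bc); with (a,b,c,d)=(8,14,14,2) this gives the det-19 law.
Hence e(P,Q) = e(P',Q')^{2} where 2 = 10^{-1} mod 19.
Miller loop for e_{19} over F_{96629413160827^2}: bits of 19 = 10011; 4 double steps + 2 add steps, l/v at each.
So e_{19}(P',Q') = 4507882774855 + 95001904090473*t.
Hence e(P,Q) = 57167213724074 + 70309200459761*t in F_{96629413160827^2}^*.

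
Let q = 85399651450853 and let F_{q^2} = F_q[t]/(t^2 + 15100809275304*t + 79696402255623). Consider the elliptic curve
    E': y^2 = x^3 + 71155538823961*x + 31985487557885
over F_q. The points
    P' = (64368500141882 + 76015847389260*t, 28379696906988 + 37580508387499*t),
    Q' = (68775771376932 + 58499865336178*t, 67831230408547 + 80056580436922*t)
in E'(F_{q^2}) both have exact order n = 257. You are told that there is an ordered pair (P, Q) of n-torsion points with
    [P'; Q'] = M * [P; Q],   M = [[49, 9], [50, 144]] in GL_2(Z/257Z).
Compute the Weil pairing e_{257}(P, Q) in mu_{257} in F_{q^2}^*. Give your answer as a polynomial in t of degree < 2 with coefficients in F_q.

The 257-Weil pairing on E[257] over F_{85399651450853} is alternating-bilinear: e_{257}(P',Q') = e_{257}(P,Q)^det(M).
So e_{257}(P,Q) = e_{257}(P',Q')^{71}, since 181*71 = 1 mod 257.
Run Miller on y^2=x^3+71155538823961*x+31985487557885 over F_{85399651450853}: ladder 100000001 (9 bits); e = f_P(D_Q)/f_Q(D_P).
Result: e(P',Q') = 13723102718881 + 36359860478594*t.
Finally e_{257}(P,Q) = 51143275148867 + 75887898792469*t.

51143275148867 + 75887898792469*t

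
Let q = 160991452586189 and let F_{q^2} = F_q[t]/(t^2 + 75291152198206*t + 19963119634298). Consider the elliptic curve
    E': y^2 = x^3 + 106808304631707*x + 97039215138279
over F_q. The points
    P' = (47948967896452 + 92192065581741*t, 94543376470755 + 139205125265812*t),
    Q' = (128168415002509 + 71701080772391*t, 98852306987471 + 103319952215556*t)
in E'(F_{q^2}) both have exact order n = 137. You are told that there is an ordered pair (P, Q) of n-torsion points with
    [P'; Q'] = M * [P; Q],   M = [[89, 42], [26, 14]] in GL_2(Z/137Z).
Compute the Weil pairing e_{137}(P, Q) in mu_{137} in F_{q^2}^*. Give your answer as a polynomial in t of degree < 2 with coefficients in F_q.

Alternating bilinearity on E[137] (values in mu_{137} in F_{160991452586189^2}) gives e(P',Q') = e(P,Q)^det(M).
Inverting 17 mod 137: 129. Thus e_{137}(P,Q) = e(P',Q')^{129}.
Build f_{137,P'} and f_{137,Q'} via the 8-bit ladder of 137=10001001_2; evaluate at shifted divisors; quotient in F_{160991452586189^2}.
e_{137}(P',Q') = 55431798859634 + 55635438868402*t.
Hence e(P,Q) = 28530991985934 + 14216770371796*t in F_{160991452586189^2}^*.

28530991985934 + 14216770371796*t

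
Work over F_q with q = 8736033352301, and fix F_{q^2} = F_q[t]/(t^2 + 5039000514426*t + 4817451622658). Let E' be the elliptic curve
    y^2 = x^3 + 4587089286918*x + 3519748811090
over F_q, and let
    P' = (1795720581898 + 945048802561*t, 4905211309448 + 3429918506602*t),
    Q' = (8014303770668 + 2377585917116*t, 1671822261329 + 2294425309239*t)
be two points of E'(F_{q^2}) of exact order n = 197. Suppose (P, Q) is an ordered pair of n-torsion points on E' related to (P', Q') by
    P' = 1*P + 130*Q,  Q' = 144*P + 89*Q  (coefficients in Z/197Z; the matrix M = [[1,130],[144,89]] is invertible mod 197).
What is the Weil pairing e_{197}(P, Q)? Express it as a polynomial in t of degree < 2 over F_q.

5665416533700 + 5516082477559*t

The 197-Weil pairing on E[197] over F_{8736033352301} is alternating-bilinear: e_{197}(P',Q') = e_{197}(P,Q)^det(M).
1*89 - 130*144 = -18631; reduced mod 197: det = 84, inverse 129.
Build f_{197,P'} and f_{197,Q'} via the 8-bit ladder of 197=11000101_2; evaluate at shifted divisors; quotient in F_{8736033352301^2}.
Miller gives e_{197}(P',Q') = 4967112564985 + 136242044772*t in F_{8736033352301^2}.
Hence e(P,Q) = 5665416533700 + 5516082477559*t in F_{8736033352301^2}^*.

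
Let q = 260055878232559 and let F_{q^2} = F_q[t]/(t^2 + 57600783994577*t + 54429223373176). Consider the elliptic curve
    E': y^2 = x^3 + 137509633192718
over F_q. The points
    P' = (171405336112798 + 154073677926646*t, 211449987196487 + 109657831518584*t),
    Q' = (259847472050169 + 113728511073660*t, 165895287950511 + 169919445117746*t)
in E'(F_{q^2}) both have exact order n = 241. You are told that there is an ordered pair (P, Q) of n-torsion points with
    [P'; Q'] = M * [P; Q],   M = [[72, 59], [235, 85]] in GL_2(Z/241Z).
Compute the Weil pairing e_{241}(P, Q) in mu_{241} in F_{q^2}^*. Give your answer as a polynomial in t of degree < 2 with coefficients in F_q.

132035151254778 + 151759071928827*t

e_{241} is bilinear + alternating on E[241], so e_{241}(72*P + 59*Q, 235*P + 85*Q) = e_{241}(P,Q)^(72*85-59*235).
Inverting 208 mod 241: 73. Thus e_{241}(P,Q) = e(P',Q')^{73}.
Miller loop for e_{241} over F_{260055878232559^2}: bits of 241 = 11110001; 7 double steps + 4 add steps, l/v at each.
Result: e(P',Q') = 213703405597149 + 70522392292883*t.
(213703405597149 + 70522392292883*t)^{73} mod (260055878232559,f) = 132035151254778 + 151759071928827*t.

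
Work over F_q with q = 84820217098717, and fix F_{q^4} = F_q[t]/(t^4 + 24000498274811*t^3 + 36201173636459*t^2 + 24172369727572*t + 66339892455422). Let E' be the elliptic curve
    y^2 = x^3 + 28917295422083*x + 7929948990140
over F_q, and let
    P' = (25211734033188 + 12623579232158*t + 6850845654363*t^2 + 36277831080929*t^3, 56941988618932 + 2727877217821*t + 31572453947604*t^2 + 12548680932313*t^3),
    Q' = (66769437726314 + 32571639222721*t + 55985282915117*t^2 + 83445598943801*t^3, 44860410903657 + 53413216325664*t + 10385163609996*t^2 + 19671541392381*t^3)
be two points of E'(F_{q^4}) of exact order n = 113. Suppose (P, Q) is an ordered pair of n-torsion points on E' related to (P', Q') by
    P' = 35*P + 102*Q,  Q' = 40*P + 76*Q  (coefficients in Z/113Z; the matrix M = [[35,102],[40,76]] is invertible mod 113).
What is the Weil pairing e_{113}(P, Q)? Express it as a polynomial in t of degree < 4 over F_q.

Under M = [[35,102],[40,76]] in GL_2(Z/113), e_{113}(P',Q') = e_{113}(P,Q)^(35*76-102*40 mod 113).
det(M) mod 113 = 49; its inverse in (Z/113)^* is 30 (check: 49*30 mod 113 = 1).
Double-and-add over 1110001: 7-1 doublings, 4-1 additions; each step l_{T,T}/v_{2T} or l_{T,P'}/v at Q'+S for random S.
e_{113}(P',Q') = 20348111138139 + 41208294412761*t + 48239876892381*t^2 + 19155481068214*t^3.
Raise to 30: e(P,Q) = 62581710413991 + 65768561105589*t + 23572493360202*t^2 + 5536949851230*t^3 in mu_{113}.

62581710413991 + 65768561105589*t + 23572493360202*t^2 + 5536949851230*t^3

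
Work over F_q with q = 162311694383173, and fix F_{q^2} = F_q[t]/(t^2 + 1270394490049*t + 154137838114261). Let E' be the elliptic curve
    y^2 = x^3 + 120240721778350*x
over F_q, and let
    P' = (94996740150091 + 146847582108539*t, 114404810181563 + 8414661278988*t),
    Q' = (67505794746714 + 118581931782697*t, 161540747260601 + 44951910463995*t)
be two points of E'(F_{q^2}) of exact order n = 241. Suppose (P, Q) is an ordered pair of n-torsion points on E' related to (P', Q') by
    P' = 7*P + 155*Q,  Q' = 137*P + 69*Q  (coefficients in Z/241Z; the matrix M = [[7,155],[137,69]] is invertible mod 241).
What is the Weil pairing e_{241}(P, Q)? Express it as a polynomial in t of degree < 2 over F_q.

55234367996948 + 18469251584988*t

Under M = [[7,155],[137,69]] in GL_2(Z/241), e_{241}(P',Q') = e_{241}(P,Q)^(7*69-155*137 mod 241).
Inverting 215 mod 241: 139. Thus e_{241}(P,Q) = e(P',Q')^{139}.
Double-and-add over 11110001: 8-1 doublings, 5-1 additions; each step l_{T,T}/v_{2T} or l_{T,P'}/v at Q'+S for random S.
f_P(D_Q)/f_Q(D_P) = 97391868396428 + 41648184097328*t.
Hence e(P,Q) = 55234367996948 + 18469251584988*t in F_{162311694383173^2}^*.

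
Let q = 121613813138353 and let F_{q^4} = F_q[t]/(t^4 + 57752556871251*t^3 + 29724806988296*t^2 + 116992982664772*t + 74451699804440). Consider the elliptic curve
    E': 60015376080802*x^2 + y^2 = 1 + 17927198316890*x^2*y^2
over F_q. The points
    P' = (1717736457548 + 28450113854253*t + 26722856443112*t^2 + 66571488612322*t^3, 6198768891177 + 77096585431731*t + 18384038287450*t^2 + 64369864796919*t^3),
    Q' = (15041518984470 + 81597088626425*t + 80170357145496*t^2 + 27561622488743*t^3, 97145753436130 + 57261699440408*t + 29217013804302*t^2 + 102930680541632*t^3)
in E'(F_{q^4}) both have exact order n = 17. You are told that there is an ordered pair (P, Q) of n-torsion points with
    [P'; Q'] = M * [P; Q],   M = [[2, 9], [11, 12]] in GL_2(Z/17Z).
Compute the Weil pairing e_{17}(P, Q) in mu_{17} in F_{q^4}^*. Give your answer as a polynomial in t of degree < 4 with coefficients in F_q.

e_{17} is bilinear + alternating on E[17], so e_{17}(2*P + 9*Q, 11*P + 12*Q) = e_{17}(P,Q)^(2*12-9*11).
2*12 - 9*11 = -75; reduced mod 17: det = 10, inverse 12.
Edwards->Montgomery: u=(1+y)/(1-y), v=u/x -> 67340720550660v^2=u^3+53280027564404u^2+u; then x_W=10522044440978u+12990429066282: y^2=x^3+25040455568240*x+11992411550771.
Miller loop for e_{17} over F_{121613813138353^4}: bits of 17 = 10001; 4 double steps + 1 add steps, l/v at each.
So e_{17}(P',Q') = 91030945353550 + 49087193669207*t + 28095008434823*t^2 + 94814525026506*t^3.
(91030945353550 + 49087193669207*t + 28095008434823*t^2 + 94814525026506*t^3)^{12} mod (121613813138353,f) = 75650223908709 + 50417550353729*t + 90651863922327*t^2 + 42797207797908*t^3.

75650223908709 + 50417550353729*t + 90651863922327*t^2 + 42797207797908*t^3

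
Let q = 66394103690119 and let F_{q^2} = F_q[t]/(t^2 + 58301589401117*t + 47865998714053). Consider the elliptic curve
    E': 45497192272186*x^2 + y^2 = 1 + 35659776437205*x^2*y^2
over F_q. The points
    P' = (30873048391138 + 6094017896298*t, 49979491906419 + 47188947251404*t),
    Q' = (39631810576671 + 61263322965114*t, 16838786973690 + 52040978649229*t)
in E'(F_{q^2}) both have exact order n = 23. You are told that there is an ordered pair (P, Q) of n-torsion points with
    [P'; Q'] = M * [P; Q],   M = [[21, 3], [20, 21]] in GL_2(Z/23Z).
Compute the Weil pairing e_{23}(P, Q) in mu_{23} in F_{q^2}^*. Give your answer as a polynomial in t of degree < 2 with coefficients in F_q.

66124075920840 + 38330534262385*t

e_{23}(aP+bQ,cP+dQ) = e_{23}(P,Q)^(ad-bc); with (a,b,c,d)=(21,3,20,21) this gives the det-23 law.
So e_{23}(P,Q) = e_{23}(P',Q')^{16}, since 13*16 = 1 mod 23.
Edwards->Montgomery: u=(1+y)/(1-y), v=u/x -> 13708022696981v^2=u^3+40420811668059u^2+u; then x_W=19057879881275u+2460477503212: y^2=x^3+26124678949705*x+15321453134766.
Run Miller on y^2=x^3+26124678949705*x+15321453134766 over F_{66394103690119}: ladder 10111 (5 bits); e = f_P(D_Q)/f_Q(D_P).
So e_{23}(P',Q') = 27186203903840 + 5996571223235*t.
e_{23}(P,Q) = (27186203903840 + 5996571223235*t)^{16} = 66124075920840 + 38330534262385*t.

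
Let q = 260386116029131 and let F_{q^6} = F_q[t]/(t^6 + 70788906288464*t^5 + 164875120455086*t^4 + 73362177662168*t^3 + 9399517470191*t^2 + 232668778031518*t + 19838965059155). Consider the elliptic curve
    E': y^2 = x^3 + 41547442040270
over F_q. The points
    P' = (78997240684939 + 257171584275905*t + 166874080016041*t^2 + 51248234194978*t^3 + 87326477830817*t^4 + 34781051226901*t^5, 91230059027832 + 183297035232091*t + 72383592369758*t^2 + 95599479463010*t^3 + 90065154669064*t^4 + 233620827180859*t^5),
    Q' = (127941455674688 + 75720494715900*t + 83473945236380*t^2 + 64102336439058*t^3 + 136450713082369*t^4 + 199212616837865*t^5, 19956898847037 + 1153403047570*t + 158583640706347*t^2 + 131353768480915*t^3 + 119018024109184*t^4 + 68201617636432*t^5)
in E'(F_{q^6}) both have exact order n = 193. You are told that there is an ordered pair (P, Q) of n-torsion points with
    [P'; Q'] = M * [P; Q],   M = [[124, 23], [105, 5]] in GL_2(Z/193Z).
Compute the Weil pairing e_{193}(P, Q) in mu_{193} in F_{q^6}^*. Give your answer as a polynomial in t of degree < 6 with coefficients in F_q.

Since e_{193}(P,P)=e_{193}(Q,Q)=1 and e_{193}(Q,P)=e_{193}(P,Q)^{-1}, expanding e_{193}(124*P + 23*Q,105*P + 5*Q) leaves e(P,Q)^det(M).
det(M) mod 193 = 135; its inverse in (Z/193)^* is 183 (check: 135*183 mod 193 = 1).
n = 193 = (11000001)_2 (8 bits, wt 3); accumulate f_{193,P'}(Q'+S)/f_{193,P'}(S) along the 7-step ladder.
Miller gives e_{193}(P',Q') = 112713138597718 + 99408840741697*t + 70865818721228*t^2 + 209810745537149*t^3 + 214412617548340*t^4 + 9920502703880*t^5 in F_{260386116029131^6}.
e_{193}(P,Q) = (112713138597718 + 99408840741697*t + 70865818721228*t^2 + 209810745537149*t^3 + 214412617548340*t^4 + 9920502703880*t^5)^{183} = 84485101144464 + 202621074552620*t + 58374848639277*t^2 + 100568688868987*t^3 + 35665425956411*t^4 + 195114616622847*t^5.

84485101144464 + 202621074552620*t + 58374848639277*t^2 + 100568688868987*t^3 + 35665425956411*t^4 + 195114616622847*t^5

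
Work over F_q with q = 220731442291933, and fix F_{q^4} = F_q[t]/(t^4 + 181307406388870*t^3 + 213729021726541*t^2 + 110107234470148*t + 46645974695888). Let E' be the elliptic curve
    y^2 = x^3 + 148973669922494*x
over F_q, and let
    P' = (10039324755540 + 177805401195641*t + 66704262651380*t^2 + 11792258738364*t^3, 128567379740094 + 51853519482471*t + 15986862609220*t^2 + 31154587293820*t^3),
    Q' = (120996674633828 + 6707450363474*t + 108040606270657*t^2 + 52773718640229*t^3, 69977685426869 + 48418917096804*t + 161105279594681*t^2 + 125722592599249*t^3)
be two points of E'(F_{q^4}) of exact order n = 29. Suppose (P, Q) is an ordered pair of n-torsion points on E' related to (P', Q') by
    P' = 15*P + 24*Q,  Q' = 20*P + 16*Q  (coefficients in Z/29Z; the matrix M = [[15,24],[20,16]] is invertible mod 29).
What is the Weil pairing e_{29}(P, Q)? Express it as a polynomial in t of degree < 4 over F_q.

e_{29}(aP+bQ,cP+dQ) = e_{29}(P,Q)^(ad-bc); with (a,b,c,d)=(15,24,20,16) this gives the det-29 law.
Hence e(P,Q) = e(P',Q')^{18} where 18 = 21^{-1} mod 29.
Miller loop for e_{29} over F_{220731442291933^4}: bits of 29 = 11101; 4 double steps + 3 add steps, l/v at each.
Result: e(P',Q') = 58370671861959 + 66513473533949*t + 37154305514513*t^2 + 31864204907100*t^3.
Thus e_{29}(P,Q) = 169115704637532 + 65744282038678*t + 67526756291095*t^2 + 176204124563156*t^3.

169115704637532 + 65744282038678*t + 67526756291095*t^2 + 176204124563156*t^3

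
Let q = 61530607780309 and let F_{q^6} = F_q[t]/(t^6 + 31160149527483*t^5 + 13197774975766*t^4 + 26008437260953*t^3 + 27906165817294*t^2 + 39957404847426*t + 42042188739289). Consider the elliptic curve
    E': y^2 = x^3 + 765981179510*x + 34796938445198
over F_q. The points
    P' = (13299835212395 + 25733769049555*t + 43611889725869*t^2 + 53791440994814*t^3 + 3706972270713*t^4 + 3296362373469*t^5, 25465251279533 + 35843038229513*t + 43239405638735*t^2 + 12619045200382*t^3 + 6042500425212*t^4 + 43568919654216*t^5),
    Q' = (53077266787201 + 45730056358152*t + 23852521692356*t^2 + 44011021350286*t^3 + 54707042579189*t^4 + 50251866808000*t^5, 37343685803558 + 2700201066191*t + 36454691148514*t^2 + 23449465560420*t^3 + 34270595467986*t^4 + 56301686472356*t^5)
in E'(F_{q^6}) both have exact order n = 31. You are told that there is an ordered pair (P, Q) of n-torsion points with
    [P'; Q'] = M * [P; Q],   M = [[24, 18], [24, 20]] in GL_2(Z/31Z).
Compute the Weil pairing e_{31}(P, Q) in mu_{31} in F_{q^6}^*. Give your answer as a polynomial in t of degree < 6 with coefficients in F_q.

1598237907174 + 7238885697285*t + 5788922530277*t^2 + 3159206888297*t^3 + 7878689039244*t^4 + 11423796165*t^5

Since e_{31}(P,P)=e_{31}(Q,Q)=1 and e_{31}(Q,P)=e_{31}(P,Q)^{-1}, expanding e_{31}(24*P + 18*Q,24*P + 20*Q) leaves e(P,Q)^det(M).
Inverting 17 mod 31: 11. Thus e_{31}(P,Q) = e(P',Q')^{11}.
Miller loop for e_{31} over F_{61530607780309^6}: bits of 31 = 11111; 4 double steps + 4 add steps, l/v at each.
Miller gives e_{31}(P',Q') = 58680482389894 + 55920398507433*t + 44575690879735*t^2 + 40310113703009*t^3 + 9059300050710*t^4 + 43176798126895*t^5 in F_{61530607780309^6}.
Hence e(P,Q) = 1598237907174 + 7238885697285*t + 5788922530277*t^2 + 3159206888297*t^3 + 7878689039244*t^4 + 11423796165*t^5 in F_{61530607780309^6}^*.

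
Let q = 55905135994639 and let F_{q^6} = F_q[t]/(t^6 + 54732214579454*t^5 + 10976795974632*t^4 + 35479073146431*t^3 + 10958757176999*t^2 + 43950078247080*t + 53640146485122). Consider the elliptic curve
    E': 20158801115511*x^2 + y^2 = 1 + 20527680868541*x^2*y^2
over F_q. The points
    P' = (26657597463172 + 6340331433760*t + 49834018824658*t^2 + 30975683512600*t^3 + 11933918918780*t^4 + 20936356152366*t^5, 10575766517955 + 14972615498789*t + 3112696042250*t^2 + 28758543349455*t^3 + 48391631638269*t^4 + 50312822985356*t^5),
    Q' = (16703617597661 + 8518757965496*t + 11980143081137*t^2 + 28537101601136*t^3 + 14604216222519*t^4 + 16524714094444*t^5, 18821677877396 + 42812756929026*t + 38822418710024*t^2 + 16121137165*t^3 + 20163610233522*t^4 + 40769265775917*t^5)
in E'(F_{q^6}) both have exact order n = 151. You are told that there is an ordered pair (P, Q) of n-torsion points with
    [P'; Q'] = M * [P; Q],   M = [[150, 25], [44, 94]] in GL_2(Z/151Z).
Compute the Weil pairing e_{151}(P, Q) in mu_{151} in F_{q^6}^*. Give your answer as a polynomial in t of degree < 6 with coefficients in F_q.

Under M = [[150,25],[44,94]] in GL_2(Z/151), e_{151}(P',Q') = e_{151}(P,Q)^(150*94-25*44 mod 151).
Inverting 14 mod 151: 54. Thus e_{151}(P,Q) = e(P',Q')^{54}.
Map (x,y)_Ed via u=(1+y)/(1-y), v=(1+y)/((1-y)x) to Montgomery A=5582185799083,B=14991427378226; then to (a',b')=(22556624897367,24786265891669).
Double-and-add over 10010111: 8-1 doublings, 5-1 additions; each step l_{T,T}/v_{2T} or l_{T,P'}/v at Q'+S for random S.
Result: e(P',Q') = 39328664325642 + 23520085959032*t + 33421869425844*t^2 + 42623126319830*t^3 + 32019163752886*t^4 + 46003448937616*t^5.
(39328664325642 + 23520085959032*t + 33421869425844*t^2 + 42623126319830*t^3 + 32019163752886*t^4 + 46003448937616*t^5)^{54} mod (55905135994639,f) = 24755015416026 + 14369559543835*t + 2328008563387*t^2 + 6873496700706*t^3 + 45325428593588*t^4 + 46897214469223*t^5.

24755015416026 + 14369559543835*t + 2328008563387*t^2 + 6873496700706*t^3 + 45325428593588*t^4 + 46897214469223*t^5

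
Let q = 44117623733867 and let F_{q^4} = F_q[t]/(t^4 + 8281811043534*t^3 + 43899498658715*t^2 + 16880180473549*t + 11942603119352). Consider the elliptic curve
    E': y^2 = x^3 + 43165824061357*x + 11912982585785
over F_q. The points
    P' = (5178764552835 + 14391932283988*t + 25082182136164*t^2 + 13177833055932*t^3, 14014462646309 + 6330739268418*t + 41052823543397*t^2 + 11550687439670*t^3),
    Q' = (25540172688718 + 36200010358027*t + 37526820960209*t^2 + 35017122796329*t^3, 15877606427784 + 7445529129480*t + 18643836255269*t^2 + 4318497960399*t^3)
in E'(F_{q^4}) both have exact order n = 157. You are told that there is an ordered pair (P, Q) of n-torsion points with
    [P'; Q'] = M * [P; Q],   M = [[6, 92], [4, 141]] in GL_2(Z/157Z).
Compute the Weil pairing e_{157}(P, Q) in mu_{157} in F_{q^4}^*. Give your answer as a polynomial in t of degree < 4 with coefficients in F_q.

Alternating bilinearity on E[157] (values in mu_{157} in F_{44117623733867^4}) gives e(P',Q') = e(P,Q)^det(M).
Inverting 7 mod 157: 45. Thus e_{157}(P,Q) = e(P',Q')^{45}.
Double-and-add over 10011101: 8-1 doublings, 5-1 additions; each step l_{T,T}/v_{2T} or l_{T,P'}/v at Q'+S for random S.
So e_{157}(P',Q') = 15905261567908 + 4057230975705*t + 26170540558676*t^2 + 12985477239667*t^3.
Hence e(P,Q) = 583213043928 + 40363369146109*t + 15307608299044*t^2 + 22164460530999*t^3 in F_{44117623733867^4}^*.

583213043928 + 40363369146109*t + 15307608299044*t^2 + 22164460530999*t^3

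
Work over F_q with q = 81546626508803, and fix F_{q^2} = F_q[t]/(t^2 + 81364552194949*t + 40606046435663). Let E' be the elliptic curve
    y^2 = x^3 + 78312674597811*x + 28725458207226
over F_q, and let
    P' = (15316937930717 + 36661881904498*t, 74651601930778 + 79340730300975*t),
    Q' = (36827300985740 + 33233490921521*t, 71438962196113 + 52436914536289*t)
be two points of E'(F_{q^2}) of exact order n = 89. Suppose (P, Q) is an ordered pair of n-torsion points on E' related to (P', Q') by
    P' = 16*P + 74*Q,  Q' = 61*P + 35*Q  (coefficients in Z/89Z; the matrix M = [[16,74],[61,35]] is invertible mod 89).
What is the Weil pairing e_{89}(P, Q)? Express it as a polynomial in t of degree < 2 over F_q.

75778736618586 + 25384734380112*t

Since e_{89}(P,P)=e_{89}(Q,Q)=1 and e_{89}(Q,P)=e_{89}(P,Q)^{-1}, expanding e_{89}(16*P + 74*Q,61*P + 35*Q) leaves e(P,Q)^det(M).
So e_{89}(P,Q) = e_{89}(P',Q')^{7}, since 51*7 = 1 mod 89.
n = 89 = (1011001)_2 (7 bits, wt 4); accumulate f_{89,P'}(Q'+S)/f_{89,P'}(S) along the 6-step ladder.
So e_{89}(P',Q') = 57097987006164 + 68937846704207*t.
Hence e(P,Q) = 75778736618586 + 25384734380112*t in F_{81546626508803^2}^*.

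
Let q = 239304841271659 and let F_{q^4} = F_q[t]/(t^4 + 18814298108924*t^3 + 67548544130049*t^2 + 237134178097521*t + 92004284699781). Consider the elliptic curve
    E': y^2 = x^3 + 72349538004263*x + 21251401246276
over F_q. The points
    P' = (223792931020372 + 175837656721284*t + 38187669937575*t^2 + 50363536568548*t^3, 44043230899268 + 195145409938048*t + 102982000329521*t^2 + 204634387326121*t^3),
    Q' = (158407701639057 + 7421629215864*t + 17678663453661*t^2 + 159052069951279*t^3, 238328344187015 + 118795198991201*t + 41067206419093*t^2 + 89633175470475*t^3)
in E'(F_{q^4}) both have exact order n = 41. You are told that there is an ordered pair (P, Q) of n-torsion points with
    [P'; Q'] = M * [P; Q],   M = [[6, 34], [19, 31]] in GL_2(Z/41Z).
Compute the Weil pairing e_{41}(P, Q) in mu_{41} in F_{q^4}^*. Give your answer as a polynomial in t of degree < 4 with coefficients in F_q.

e_{41} is bilinear + alternating on E[41], so e_{41}(6*P + 34*Q, 19*P + 31*Q) = e_{41}(P,Q)^(6*31-34*19).
6*31 - 34*19 = -460; reduced mod 41: det = 32, inverse 9.
Double-and-add over 101001: 6-1 doublings, 3-1 additions; each step l_{T,T}/v_{2T} or l_{T,P'}/v at Q'+S for random S.
e_{41}(P',Q') = 16038491382748 + 178366769532871*t + 21759642511884*t^2 + 88945687993701*t^3.
Thus e_{41}(P,Q) = 57249028613741 + 65357590932501*t + 30363785281894*t^2 + 11738285038123*t^3.

57249028613741 + 65357590932501*t + 30363785281894*t^2 + 11738285038123*t^3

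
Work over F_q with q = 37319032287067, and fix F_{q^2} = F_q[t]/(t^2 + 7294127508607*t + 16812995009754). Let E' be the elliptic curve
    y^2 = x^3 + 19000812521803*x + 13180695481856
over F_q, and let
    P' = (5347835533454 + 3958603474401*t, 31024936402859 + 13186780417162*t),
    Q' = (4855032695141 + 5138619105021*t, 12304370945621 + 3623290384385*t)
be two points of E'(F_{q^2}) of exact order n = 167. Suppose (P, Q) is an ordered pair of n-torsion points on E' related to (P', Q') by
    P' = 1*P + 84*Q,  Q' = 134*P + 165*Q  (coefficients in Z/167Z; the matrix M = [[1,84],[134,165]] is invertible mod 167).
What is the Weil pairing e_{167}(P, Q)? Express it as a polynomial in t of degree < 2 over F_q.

30227509482678 + 17370436882165*t

e_{167} is bilinear + alternating on E[167], so e_{167}(1*P + 84*Q, 134*P + 165*Q) = e_{167}(P,Q)^(1*165-84*134).
det(M) mod 167 = 98; its inverse in (Z/167)^* is 121 (check: 98*121 mod 167 = 1).
Double-and-add over 10100111: 8-1 doublings, 5-1 additions; each step l_{T,T}/v_{2T} or l_{T,P'}/v at Q'+S for random S.
Miller gives e_{167}(P',Q') = 1938299875490 + 1974617751928*t in F_{37319032287067^2}.
Hence e(P,Q) = 30227509482678 + 17370436882165*t in F_{37319032287067^2}^*.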